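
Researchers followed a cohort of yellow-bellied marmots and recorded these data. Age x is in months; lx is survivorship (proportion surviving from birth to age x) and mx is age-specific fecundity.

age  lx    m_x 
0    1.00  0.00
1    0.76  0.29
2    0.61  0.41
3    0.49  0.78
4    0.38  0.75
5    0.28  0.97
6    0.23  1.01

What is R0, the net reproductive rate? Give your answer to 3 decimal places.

lx·mx by age: 0, 0.2204, 0.2501, 0.3822, 0.285, 0.2716, 0.2323
R0 = Σ lx·mx = 1.6416 → 1.642

1.642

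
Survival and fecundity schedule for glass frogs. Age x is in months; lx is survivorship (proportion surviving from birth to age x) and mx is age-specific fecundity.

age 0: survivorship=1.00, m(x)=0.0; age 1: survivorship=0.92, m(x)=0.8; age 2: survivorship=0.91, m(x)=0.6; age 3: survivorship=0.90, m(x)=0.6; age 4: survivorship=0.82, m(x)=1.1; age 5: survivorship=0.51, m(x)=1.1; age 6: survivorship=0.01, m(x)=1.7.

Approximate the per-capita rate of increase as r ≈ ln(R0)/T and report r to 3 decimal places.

R0 = Σ lx·mx = 0 + 0.736 + 0.546 + 0.54 + 0.902 + 0.561 + 0.017 = 3.302
Σ x·lx·mx = 9.963; T = 9.963/3.302 = 3.01726…
r ≈ ln(R0)/T = ln(3.302)/3.01726… = 0.3959… → 0.396

0.396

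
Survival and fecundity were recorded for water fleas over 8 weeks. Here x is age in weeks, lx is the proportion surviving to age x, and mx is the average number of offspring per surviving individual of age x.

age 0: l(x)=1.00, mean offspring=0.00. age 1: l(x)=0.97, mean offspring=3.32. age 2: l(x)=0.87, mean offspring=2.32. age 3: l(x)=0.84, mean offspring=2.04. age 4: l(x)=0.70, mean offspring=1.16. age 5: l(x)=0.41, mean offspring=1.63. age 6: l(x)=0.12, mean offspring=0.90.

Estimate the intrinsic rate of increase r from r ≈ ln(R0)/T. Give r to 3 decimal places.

0.933

R0 = Σ lx·mx = 0 + 3.2204 + 2.0184 + 1.7136 + 0.812 + 0.6683 + 0.108 = 8.5407
Σ x·lx·mx = 19.6355; T = 19.6355/8.5407 = 2.29905…
r ≈ ln(R0)/T = ln(8.5407)/2.29905… = 0.93293… → 0.933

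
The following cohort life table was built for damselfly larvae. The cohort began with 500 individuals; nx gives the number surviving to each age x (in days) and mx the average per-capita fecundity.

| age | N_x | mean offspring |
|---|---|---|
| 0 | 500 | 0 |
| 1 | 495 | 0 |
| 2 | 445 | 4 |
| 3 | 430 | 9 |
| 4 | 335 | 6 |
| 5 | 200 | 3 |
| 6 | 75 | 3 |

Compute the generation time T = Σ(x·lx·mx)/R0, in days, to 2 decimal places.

3.25

lx = nx/n0 = nx/500: 1, 0.99, 0.89, 0.86, 0.67, 0.4, 0.15
lx·mx: 0, 0, 3.56, 7.74, 4.02, 1.2, 0.45 → R0 = 16.97
x·lx·mx: 0, 0, 7.12, 23.22, 16.08, 6, 2.7 → Σ = 55.12
T = 55.12 / 16.97 = 3.248085… → 3.25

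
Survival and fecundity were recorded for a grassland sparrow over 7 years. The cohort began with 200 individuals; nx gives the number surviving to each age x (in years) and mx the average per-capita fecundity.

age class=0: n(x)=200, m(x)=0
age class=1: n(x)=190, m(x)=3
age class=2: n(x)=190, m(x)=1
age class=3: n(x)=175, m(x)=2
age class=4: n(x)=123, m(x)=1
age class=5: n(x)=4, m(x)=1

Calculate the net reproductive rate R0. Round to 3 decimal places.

lx = nx/n0 = nx/200: 1, 0.95, 0.95, 0.875, 0.615, 0.02
lx·mx by age: 0, 2.85, 0.95, 1.75, 0.615, 0.02
R0 = Σ lx·mx = 6.185 → 6.185

6.185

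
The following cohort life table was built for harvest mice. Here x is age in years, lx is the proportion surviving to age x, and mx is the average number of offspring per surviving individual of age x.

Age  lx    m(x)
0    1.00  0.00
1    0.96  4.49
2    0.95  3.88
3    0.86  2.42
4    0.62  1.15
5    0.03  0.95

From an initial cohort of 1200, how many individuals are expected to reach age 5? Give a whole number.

36

Expected survivors = N0 · l_5 = 1200 × 0.03 = 36 → 36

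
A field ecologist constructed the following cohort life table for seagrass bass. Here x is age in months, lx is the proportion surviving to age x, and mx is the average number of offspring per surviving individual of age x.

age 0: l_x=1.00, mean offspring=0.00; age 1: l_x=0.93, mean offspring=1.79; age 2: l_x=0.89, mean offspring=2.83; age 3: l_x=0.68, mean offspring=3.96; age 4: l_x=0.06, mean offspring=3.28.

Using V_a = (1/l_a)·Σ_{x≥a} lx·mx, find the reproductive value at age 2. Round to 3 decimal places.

6.077

lx·mx for x ≥ 2: 2.5187, 2.6928, 0.1968 → sum = 5.4083
V_2 = 5.4083 / l_2 = 5.4083 / 0.89 = 6.076742… → 6.077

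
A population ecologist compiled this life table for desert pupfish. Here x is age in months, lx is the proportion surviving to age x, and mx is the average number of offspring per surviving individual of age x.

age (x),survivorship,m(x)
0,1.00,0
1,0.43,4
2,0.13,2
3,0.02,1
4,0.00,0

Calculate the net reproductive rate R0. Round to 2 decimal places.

lx·mx by age: 0, 1.72, 0.26, 0.02, 0
R0 = Σ lx·mx = 2 → 2.00

2.00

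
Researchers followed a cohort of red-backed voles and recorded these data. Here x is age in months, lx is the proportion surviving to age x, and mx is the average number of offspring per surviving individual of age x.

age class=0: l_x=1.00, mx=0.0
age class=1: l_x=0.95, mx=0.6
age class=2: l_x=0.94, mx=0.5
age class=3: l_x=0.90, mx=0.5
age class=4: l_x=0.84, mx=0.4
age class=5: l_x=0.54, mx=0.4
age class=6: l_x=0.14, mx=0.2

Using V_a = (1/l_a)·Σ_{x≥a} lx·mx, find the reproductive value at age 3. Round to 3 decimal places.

1.144

lx·mx for x ≥ 3: 0.45, 0.336, 0.216, 0.028 → sum = 1.03
V_3 = 1.03 / l_3 = 1.03 / 0.9 = 1.144444… → 1.144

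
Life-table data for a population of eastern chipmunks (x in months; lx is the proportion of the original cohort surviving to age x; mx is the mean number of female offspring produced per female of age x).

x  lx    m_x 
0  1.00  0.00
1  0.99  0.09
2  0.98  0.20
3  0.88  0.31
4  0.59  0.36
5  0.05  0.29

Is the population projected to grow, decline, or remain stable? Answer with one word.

declining

R0 = Σ lx·mx = 0 + 0.0891 + 0.196 + 0.2728 + 0.2124 + 0.0145 = 0.7848
R0 < 1, so the population is declining.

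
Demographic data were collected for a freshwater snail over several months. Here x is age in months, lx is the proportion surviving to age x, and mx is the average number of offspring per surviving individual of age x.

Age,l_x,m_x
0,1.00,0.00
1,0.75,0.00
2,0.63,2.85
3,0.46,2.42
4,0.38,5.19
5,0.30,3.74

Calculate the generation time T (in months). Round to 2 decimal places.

lx·mx: 0, 0, 1.7955, 1.1132, 1.9722, 1.122 → R0 = 6.0029
x·lx·mx: 0, 0, 3.591, 3.3396, 7.8888, 5.61 → Σ = 20.4294
T = 20.4294 / 6.0029 = 3.403255… → 3.40

3.40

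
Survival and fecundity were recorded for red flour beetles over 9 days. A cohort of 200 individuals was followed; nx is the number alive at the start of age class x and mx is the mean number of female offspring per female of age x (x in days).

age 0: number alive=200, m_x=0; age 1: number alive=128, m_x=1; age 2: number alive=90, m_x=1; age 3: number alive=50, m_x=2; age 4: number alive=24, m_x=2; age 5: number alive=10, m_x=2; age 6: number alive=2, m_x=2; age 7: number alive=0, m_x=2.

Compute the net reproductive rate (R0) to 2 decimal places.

lx = nx/n0 = nx/200: 1, 0.64, 0.45, 0.25, 0.12, 0.05, 0.01, 0
lx·mx by age: 0, 0.64, 0.45, 0.5, 0.24, 0.1, 0.02, 0
R0 = Σ lx·mx = 1.95 → 1.95

1.95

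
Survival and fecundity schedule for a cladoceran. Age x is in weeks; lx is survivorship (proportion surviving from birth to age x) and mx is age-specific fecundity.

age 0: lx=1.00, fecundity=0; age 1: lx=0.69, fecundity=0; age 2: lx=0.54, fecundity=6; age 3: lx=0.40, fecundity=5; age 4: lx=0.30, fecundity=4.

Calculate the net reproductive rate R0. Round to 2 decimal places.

lx·mx by age: 0, 0, 3.24, 2, 1.2
R0 = Σ lx·mx = 6.44 → 6.44

6.44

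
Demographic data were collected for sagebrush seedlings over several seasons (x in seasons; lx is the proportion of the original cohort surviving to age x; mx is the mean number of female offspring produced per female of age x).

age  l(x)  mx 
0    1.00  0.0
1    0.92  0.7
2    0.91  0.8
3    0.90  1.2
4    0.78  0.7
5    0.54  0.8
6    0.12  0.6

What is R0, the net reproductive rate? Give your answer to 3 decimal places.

lx·mx by age: 0, 0.644, 0.728, 1.08, 0.546, 0.432, 0.072
R0 = Σ lx·mx = 3.502 → 3.502

3.502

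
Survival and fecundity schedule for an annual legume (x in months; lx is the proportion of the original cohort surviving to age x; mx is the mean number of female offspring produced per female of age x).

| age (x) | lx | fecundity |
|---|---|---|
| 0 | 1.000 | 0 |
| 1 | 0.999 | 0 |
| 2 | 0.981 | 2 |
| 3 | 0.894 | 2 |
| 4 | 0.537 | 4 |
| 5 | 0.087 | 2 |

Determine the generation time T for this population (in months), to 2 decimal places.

3.09

lx·mx: 0, 0, 1.962, 1.788, 2.148, 0.174 → R0 = 6.072
x·lx·mx: 0, 0, 3.924, 5.364, 8.592, 0.87 → Σ = 18.75
T = 18.75 / 6.072 = 3.087945… → 3.09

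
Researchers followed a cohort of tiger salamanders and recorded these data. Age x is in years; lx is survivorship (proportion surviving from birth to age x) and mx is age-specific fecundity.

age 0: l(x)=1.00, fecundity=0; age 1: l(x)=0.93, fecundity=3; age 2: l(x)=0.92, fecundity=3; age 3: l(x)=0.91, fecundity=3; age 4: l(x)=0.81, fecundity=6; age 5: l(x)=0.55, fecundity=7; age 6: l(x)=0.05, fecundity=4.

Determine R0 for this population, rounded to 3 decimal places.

17.190

lx·mx by age: 0, 2.79, 2.76, 2.73, 4.86, 3.85, 0.2
R0 = Σ lx·mx = 17.19 → 17.190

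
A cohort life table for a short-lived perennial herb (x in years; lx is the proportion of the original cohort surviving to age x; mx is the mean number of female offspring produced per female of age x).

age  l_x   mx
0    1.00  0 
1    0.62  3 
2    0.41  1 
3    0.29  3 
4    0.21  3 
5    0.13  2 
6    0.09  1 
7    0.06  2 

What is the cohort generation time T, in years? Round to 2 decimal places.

2.47

lx·mx: 0, 1.86, 0.41, 0.87, 0.63, 0.26, 0.09, 0.12 → R0 = 4.24
x·lx·mx: 0, 1.86, 0.82, 2.61, 2.52, 1.3, 0.54, 0.84 → Σ = 10.49
T = 10.49 / 4.24 = 2.474057… → 2.47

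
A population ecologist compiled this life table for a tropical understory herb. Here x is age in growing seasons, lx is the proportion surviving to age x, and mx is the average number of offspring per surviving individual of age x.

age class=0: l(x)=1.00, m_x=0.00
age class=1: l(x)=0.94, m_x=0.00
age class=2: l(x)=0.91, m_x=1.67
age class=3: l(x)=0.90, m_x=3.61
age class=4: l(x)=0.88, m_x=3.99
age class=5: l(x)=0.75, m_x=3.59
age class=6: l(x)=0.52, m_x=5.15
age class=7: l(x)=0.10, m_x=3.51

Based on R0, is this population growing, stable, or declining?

R0 = Σ lx·mx = 0 + 0 + 1.5197 + 3.249 + 3.5112 + 2.6925 + 2.678 + 0.351 = 14.0014
R0 > 1, so the population is growing.

growing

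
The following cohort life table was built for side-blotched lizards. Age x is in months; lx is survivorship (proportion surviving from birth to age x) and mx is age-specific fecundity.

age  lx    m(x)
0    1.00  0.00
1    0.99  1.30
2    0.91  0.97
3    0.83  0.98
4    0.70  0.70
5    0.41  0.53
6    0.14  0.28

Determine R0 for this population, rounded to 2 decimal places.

3.73

lx·mx by age: 0, 1.287, 0.8827, 0.8134, 0.49, 0.2173, 0.0392
R0 = Σ lx·mx = 3.7296 → 3.73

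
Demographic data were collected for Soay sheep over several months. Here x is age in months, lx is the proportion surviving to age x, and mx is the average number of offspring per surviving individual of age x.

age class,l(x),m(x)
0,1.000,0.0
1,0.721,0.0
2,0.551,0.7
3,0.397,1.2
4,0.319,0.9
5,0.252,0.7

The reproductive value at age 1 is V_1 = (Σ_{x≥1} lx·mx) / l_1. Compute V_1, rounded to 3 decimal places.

1.839

lx·mx for x ≥ 1: 0, 0.3857, 0.4764, 0.2871, 0.1764 → sum = 1.3256
V_1 = 1.3256 / l_1 = 1.3256 / 0.721 = 1.838558… → 1.839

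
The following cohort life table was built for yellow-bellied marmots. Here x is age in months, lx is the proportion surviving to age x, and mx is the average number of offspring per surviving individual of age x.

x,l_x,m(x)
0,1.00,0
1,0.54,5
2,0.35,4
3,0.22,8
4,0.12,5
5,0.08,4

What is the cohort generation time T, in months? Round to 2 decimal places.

lx·mx: 0, 2.7, 1.4, 1.76, 0.6, 0.32 → R0 = 6.78
x·lx·mx: 0, 2.7, 2.8, 5.28, 2.4, 1.6 → Σ = 14.78
T = 14.78 / 6.78 = 2.179941… → 2.18

2.18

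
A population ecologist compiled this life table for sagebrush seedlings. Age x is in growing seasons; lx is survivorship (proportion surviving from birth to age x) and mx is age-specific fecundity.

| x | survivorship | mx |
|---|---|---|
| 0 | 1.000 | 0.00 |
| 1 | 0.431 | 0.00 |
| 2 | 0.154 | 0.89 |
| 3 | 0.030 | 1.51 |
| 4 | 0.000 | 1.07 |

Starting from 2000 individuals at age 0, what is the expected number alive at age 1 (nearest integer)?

862

Expected survivors = N0 · l_1 = 2000 × 0.431 = 862 → 862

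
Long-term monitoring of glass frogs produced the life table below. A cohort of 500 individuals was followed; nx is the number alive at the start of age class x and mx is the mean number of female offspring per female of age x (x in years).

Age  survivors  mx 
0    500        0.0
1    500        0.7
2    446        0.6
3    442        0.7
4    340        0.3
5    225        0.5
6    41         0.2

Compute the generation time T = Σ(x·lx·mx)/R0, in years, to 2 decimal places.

2.46

lx = nx/n0 = nx/500: 1, 1, 0.892, 0.884, 0.68, 0.45, 0.082
lx·mx: 0, 0.7, 0.5352, 0.6188, 0.204, 0.225, 0.0164 → R0 = 2.2994
x·lx·mx: 0, 0.7, 1.0704, 1.8564, 0.816, 1.125, 0.0984 → Σ = 5.6662
T = 5.6662 / 2.2994 = 2.464208… → 2.46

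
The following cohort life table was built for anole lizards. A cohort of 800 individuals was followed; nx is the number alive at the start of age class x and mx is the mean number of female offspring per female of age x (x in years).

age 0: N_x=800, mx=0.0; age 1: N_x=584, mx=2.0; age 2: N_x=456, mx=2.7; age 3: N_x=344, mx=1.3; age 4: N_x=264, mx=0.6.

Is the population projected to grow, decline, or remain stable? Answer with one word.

growing

lx = nx/n0 = nx/800: 1, 0.73, 0.57, 0.43, 0.33
R0 = Σ lx·mx = 0 + 1.46 + 1.539 + 0.559 + 0.198 = 3.756
R0 > 1, so the population is growing.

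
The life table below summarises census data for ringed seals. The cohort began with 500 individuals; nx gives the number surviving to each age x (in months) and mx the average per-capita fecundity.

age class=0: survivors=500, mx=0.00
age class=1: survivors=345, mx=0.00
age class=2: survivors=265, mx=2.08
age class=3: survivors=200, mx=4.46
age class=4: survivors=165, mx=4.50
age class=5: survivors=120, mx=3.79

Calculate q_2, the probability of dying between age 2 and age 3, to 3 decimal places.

lx = nx/n0 = nx/500: 1, 0.69, 0.53, 0.4, 0.33, 0.24
q_2 = (l_2 − l_3) / l_2 = (0.53 − 0.4) / 0.53
     = 0.13 / 0.53 = 0.245283… → 0.245

0.245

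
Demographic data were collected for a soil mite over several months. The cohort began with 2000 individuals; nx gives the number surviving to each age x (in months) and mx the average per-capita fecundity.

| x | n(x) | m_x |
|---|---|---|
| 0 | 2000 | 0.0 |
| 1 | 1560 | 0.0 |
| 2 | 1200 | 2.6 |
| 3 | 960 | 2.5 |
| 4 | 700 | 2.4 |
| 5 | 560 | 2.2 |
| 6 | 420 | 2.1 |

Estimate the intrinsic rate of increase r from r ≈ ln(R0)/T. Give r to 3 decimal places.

lx = nx/n0 = nx/2000: 1, 0.78, 0.6, 0.48, 0.35, 0.28, 0.21
R0 = Σ lx·mx = 0 + 0 + 1.56 + 1.2 + 0.84 + 0.616 + 0.441 = 4.657
Σ x·lx·mx = 15.806; T = 15.806/4.657 = 3.39403…
r ≈ ln(R0)/T = ln(4.657)/3.39403… = 0.45326… → 0.453

0.453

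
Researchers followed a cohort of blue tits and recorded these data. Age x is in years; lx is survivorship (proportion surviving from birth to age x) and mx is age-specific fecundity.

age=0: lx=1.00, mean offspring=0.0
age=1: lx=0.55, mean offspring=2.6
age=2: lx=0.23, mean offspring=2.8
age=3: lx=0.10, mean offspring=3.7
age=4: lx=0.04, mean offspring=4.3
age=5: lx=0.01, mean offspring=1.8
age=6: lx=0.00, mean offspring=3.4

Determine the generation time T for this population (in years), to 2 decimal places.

1.75

lx·mx: 0, 1.43, 0.644, 0.37, 0.172, 0.018, 0 → R0 = 2.634
x·lx·mx: 0, 1.43, 1.288, 1.11, 0.688, 0.09, 0 → Σ = 4.606
T = 4.606 / 2.634 = 1.748671… → 1.75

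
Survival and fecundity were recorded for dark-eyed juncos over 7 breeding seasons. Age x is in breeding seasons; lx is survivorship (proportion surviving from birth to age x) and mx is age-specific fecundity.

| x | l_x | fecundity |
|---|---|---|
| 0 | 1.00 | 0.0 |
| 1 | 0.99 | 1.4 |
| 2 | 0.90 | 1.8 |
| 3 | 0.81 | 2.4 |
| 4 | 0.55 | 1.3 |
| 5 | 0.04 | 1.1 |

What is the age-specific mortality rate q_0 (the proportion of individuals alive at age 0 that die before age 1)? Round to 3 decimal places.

q_0 = (l_0 − l_1) / l_0 = (1 − 0.99) / 1
     = 0.01 / 1 = 0.01 → 0.010

0.010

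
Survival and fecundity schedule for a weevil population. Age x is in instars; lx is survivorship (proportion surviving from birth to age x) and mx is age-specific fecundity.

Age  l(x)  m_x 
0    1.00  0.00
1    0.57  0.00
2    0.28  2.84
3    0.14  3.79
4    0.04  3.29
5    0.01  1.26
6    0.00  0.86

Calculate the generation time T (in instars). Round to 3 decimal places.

lx·mx: 0, 0, 0.7952, 0.5306, 0.1316, 0.0126, 0 → R0 = 1.47
x·lx·mx: 0, 0, 1.5904, 1.5918, 0.5264, 0.063, 0 → Σ = 3.7716
T = 3.7716 / 1.47 = 2.565714… → 2.566

2.566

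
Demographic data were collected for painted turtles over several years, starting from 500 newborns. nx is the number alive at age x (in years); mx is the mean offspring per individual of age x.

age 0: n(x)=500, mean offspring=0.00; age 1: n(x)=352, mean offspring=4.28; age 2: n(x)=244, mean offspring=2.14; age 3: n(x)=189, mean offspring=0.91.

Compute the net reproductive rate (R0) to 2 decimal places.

4.40

lx = nx/n0 = nx/500: 1, 0.704, 0.488, 0.378
lx·mx by age: 0, 3.01312, 1.04432, 0.34398
R0 = Σ lx·mx = 4.40142 → 4.40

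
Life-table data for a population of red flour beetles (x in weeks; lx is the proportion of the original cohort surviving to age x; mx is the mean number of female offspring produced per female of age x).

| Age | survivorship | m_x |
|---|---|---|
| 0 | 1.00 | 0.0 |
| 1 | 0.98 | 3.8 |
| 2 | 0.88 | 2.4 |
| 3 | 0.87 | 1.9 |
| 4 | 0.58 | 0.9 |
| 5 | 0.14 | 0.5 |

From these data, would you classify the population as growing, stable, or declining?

R0 = Σ lx·mx = 0 + 3.724 + 2.112 + 1.653 + 0.522 + 0.07 = 8.081
R0 > 1, so the population is growing.

growing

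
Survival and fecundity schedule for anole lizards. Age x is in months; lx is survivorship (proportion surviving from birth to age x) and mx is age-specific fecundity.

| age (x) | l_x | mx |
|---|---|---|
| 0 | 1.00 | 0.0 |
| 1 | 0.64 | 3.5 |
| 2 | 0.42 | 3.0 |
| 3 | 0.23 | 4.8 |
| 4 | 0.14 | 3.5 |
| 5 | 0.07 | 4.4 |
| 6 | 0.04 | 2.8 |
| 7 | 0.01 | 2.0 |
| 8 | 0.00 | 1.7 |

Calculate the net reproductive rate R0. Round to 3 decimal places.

lx·mx by age: 0, 2.24, 1.26, 1.104, 0.49, 0.308, 0.112, 0.02, 0
R0 = Σ lx·mx = 5.534 → 5.534

5.534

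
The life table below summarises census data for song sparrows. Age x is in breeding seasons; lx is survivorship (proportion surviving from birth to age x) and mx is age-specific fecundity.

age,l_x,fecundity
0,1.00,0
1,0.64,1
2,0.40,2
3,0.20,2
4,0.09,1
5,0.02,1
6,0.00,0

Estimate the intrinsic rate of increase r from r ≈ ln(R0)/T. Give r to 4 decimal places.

R0 = Σ lx·mx = 0 + 0.64 + 0.8 + 0.4 + 0.09 + 0.02 + 0 = 1.95
Σ x·lx·mx = 3.9; T = 3.9/1.95 = 2
r ≈ ln(R0)/T = ln(1.95)/2 = 0.333915… → 0.3339

0.3339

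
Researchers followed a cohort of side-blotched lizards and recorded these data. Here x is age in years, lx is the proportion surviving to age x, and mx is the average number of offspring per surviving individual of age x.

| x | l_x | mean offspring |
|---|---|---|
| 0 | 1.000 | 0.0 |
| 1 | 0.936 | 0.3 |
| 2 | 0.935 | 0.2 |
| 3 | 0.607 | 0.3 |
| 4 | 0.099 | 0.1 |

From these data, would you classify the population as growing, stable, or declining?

R0 = Σ lx·mx = 0 + 0.2808 + 0.187 + 0.1821 + 0.0099 = 0.6598
R0 < 1, so the population is declining.

declining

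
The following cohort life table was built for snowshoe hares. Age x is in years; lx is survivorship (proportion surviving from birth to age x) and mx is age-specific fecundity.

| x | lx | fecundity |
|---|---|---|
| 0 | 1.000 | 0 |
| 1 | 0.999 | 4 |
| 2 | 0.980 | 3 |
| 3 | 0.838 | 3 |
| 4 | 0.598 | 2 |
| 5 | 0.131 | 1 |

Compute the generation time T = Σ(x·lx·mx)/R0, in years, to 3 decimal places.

2.121

lx·mx: 0, 3.996, 2.94, 2.514, 1.196, 0.131 → R0 = 10.777
x·lx·mx: 0, 3.996, 5.88, 7.542, 4.784, 0.655 → Σ = 22.857
T = 22.857 / 10.777 = 2.120906… → 2.121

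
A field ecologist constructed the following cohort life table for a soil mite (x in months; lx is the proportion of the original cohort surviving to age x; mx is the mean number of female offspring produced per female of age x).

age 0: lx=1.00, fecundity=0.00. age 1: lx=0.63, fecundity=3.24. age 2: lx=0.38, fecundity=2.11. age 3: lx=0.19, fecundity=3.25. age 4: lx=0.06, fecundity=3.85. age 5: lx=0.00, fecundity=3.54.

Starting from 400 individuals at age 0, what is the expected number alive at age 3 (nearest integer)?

Expected survivors = N0 · l_3 = 400 × 0.19 = 76 → 76

76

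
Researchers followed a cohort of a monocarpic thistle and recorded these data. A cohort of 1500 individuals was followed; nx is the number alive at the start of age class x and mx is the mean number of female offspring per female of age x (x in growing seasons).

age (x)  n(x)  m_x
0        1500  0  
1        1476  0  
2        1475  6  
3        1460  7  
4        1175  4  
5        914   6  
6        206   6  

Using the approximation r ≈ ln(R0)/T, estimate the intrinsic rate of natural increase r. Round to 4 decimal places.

lx = nx/n0 = nx/1500: 1, 0.984, 0.98333…, 0.97333…, 0.78333…, 0.60933…, 0.13733…
R0 = Σ lx·mx = 0 + 0 + 5.9… + 6.81333… + 3.13333… + 3.656… + 0.824… = 20.326667…
Σ x·lx·mx = 67.997333…; T = 67.997333…/20.326667… = 3.34523…
r ≈ ln(R0)/T = ln(20.326667…)/3.34523… = 0.900367… → 0.9004

0.9004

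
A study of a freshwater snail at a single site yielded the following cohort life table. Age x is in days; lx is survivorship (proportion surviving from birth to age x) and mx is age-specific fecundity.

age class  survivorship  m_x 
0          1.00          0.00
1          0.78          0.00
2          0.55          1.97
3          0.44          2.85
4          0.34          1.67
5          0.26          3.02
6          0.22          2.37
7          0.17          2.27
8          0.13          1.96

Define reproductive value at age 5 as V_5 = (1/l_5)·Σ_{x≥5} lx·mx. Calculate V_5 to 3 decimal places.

7.490

lx·mx for x ≥ 5: 0.7852, 0.5214, 0.3859, 0.2548 → sum = 1.9473
V_5 = 1.9473 / l_5 = 1.9473 / 0.26 = 7.489615… → 7.490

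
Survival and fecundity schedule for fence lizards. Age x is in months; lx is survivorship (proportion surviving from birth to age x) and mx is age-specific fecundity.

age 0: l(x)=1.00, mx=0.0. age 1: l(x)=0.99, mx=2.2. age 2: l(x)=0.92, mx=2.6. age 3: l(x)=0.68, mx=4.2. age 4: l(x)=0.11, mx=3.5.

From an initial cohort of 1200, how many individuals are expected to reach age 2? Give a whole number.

Expected survivors = N0 · l_2 = 1200 × 0.92 = 1104 → 1104

1104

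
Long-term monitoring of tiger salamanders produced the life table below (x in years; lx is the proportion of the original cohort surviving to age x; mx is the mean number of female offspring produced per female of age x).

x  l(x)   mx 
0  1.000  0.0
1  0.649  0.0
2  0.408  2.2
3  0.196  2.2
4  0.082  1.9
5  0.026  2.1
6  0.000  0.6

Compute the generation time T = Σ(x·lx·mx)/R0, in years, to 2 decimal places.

2.59

lx·mx: 0, 0, 0.8976, 0.4312, 0.1558, 0.0546, 0 → R0 = 1.5392
x·lx·mx: 0, 0, 1.7952, 1.2936, 0.6232, 0.273, 0 → Σ = 3.985
T = 3.985 / 1.5392 = 2.589007… → 2.59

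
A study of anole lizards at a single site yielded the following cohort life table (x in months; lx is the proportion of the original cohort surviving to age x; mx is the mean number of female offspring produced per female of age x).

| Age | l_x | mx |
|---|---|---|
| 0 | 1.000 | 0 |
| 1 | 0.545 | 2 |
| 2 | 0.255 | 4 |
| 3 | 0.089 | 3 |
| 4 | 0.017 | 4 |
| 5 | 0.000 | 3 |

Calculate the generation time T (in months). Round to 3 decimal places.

lx·mx: 0, 1.09, 1.02, 0.267, 0.068, 0 → R0 = 2.445
x·lx·mx: 0, 1.09, 2.04, 0.801, 0.272, 0 → Σ = 4.203
T = 4.203 / 2.445 = 1.719018… → 1.719

1.719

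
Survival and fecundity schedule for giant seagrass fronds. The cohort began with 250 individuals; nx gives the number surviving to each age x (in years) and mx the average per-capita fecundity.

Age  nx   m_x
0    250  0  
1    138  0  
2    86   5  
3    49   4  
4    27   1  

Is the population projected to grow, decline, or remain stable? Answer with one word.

growing

lx = nx/n0 = nx/250: 1, 0.552, 0.344, 0.196, 0.108
R0 = Σ lx·mx = 0 + 0 + 1.72 + 0.784 + 0.108 = 2.612
R0 > 1, so the population is growing.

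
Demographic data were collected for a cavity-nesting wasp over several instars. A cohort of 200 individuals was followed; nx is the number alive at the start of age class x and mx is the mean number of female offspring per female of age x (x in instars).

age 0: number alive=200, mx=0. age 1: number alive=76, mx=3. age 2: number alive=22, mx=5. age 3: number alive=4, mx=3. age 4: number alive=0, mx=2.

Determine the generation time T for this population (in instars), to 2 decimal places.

lx = nx/n0 = nx/200: 1, 0.38, 0.11, 0.02, 0
lx·mx: 0, 1.14, 0.55, 0.06, 0 → R0 = 1.75
x·lx·mx: 0, 1.14, 1.1, 0.18, 0 → Σ = 2.42
T = 2.42 / 1.75 = 1.382857… → 1.38

1.38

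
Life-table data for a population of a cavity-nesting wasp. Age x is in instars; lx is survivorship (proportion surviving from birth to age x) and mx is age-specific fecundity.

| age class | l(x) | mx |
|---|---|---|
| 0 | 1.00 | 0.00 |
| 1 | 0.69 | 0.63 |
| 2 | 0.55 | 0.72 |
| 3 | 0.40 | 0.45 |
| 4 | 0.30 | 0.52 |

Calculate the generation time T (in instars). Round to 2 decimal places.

lx·mx: 0, 0.4347, 0.396, 0.18, 0.156 → R0 = 1.1667
x·lx·mx: 0, 0.4347, 0.792, 0.54, 0.624 → Σ = 2.3907
T = 2.3907 / 1.1667 = 2.049113… → 2.05

2.05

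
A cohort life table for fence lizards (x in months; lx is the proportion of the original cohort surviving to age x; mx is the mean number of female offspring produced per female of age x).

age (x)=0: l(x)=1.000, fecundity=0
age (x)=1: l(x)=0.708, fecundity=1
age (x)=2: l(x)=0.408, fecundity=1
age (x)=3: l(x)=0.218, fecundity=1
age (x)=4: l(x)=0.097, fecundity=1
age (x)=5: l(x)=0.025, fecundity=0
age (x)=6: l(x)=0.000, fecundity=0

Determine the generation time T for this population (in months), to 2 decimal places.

lx·mx: 0, 0.708, 0.408, 0.218, 0.097, 0, 0 → R0 = 1.431
x·lx·mx: 0, 0.708, 0.816, 0.654, 0.388, 0, 0 → Σ = 2.566
T = 2.566 / 1.431 = 1.793152… → 1.79

1.79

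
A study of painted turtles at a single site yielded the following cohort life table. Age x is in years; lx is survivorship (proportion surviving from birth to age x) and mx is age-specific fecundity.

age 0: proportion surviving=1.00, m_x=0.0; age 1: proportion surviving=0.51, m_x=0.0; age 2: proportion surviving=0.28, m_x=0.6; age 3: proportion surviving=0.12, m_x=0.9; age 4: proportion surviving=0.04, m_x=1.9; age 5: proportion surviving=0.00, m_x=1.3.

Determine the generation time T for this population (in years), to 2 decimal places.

lx·mx: 0, 0, 0.168, 0.108, 0.076, 0 → R0 = 0.352
x·lx·mx: 0, 0, 0.336, 0.324, 0.304, 0 → Σ = 0.964
T = 0.964 / 0.352 = 2.738636… → 2.74

2.74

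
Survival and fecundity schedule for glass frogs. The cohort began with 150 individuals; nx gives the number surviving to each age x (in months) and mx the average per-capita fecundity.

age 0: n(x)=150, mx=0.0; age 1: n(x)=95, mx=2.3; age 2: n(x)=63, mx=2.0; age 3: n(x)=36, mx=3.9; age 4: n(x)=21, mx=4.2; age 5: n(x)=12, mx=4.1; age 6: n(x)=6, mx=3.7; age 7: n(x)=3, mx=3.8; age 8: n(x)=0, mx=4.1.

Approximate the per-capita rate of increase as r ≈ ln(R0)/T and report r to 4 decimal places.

0.5681

lx = nx/n0 = nx/150: 1, 0.63333…, 0.42, 0.24, 0.14, 0.08, 0.04, 0.02, 0
R0 = Σ lx·mx = 0 + 1.45667… + 0.84 + 0.936 + 0.588 + 0.328 + 0.148 + 0.076 + 0 = 4.372667…
Σ x·lx·mx = 11.356667…; T = 11.356667…/4.372667… = 2.59719…
r ≈ ln(R0)/T = ln(4.372667…)/2.59719… = 0.568064… → 0.5681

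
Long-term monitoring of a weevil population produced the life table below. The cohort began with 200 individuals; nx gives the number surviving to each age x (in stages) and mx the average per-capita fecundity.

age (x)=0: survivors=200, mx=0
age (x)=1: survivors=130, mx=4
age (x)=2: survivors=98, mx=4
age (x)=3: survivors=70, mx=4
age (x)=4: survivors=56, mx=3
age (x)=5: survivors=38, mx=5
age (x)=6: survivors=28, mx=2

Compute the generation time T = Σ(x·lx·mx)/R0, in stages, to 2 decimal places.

lx = nx/n0 = nx/200: 1, 0.65, 0.49, 0.35, 0.28, 0.19, 0.14
lx·mx: 0, 2.6, 1.96, 1.4, 0.84, 0.95, 0.28 → R0 = 8.03
x·lx·mx: 0, 2.6, 3.92, 4.2, 3.36, 4.75, 1.68 → Σ = 20.51
T = 20.51 / 8.03 = 2.554172… → 2.55

2.55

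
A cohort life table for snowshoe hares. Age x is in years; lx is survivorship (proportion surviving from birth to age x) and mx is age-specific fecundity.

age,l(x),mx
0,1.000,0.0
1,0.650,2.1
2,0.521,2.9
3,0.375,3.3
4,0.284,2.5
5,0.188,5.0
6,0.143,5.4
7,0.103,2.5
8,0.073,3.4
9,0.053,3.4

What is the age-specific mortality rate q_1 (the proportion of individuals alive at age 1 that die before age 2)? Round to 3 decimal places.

0.198

q_1 = (l_1 − l_2) / l_1 = (0.65 − 0.521) / 0.65
     = 0.129 / 0.65 = 0.198462… → 0.198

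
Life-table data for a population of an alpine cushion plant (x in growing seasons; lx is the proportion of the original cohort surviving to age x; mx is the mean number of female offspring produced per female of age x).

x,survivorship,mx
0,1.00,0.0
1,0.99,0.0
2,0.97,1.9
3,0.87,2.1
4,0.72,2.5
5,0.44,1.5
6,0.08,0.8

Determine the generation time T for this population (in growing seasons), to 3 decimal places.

lx·mx: 0, 0, 1.843, 1.827, 1.8, 0.66, 0.064 → R0 = 6.194
x·lx·mx: 0, 0, 3.686, 5.481, 7.2, 3.3, 0.384 → Σ = 20.051
T = 20.051 / 6.194 = 3.237165… → 3.237

3.237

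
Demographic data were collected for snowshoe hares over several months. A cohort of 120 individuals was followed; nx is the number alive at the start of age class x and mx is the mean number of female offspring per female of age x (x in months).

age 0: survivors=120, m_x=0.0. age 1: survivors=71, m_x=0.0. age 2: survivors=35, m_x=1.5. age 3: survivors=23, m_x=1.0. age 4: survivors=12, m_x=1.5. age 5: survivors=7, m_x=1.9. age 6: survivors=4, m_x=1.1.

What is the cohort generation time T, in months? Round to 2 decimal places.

lx = nx/n0 = nx/120: 1, 0.59167…, 0.29167…, 0.19167…, 0.1, 0.05833…, 0.03333…
lx·mx: 0, 0, 0.4375…, 0.191667…, 0.15, 0.110833…, 0.036667… → R0 = 0.926667…
x·lx·mx: 0, 0, 0.875…, 0.575…, 0.6, 0.554167…, 0.22… → Σ = 2.824167…
T = 2.824167… / 0.926667… = 3.047662… → 3.05

3.05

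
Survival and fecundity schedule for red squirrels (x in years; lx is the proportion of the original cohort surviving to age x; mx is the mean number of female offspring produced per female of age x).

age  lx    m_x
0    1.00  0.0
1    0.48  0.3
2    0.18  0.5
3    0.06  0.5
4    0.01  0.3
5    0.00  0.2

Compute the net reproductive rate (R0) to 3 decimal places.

0.267

lx·mx by age: 0, 0.144, 0.09, 0.03, 0.003, 0
R0 = Σ lx·mx = 0.267 → 0.267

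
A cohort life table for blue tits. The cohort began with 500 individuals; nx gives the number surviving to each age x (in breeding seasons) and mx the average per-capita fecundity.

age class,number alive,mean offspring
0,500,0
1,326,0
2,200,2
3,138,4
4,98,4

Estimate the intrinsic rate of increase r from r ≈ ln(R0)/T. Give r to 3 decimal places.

0.330

lx = nx/n0 = nx/500: 1, 0.652, 0.4, 0.276, 0.196
R0 = Σ lx·mx = 0 + 0 + 0.8 + 1.104 + 0.784 = 2.688
Σ x·lx·mx = 8.048; T = 8.048/2.688 = 2.99405…
r ≈ ln(R0)/T = ln(2.688)/2.99405… = 0.33025… → 0.330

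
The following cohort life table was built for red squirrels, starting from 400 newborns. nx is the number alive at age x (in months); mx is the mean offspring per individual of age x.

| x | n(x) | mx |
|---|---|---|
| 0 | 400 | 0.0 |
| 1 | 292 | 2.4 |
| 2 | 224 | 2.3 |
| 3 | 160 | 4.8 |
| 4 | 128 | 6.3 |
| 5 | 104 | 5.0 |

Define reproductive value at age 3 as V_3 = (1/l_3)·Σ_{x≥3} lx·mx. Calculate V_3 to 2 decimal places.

13.09

lx = nx/n0 = nx/400: 1, 0.73, 0.56, 0.4, 0.32, 0.26
lx·mx for x ≥ 3: 1.92, 2.016, 1.3 → sum = 5.236
V_3 = 5.236 / l_3 = 5.236 / 0.4 = 13.09 → 13.09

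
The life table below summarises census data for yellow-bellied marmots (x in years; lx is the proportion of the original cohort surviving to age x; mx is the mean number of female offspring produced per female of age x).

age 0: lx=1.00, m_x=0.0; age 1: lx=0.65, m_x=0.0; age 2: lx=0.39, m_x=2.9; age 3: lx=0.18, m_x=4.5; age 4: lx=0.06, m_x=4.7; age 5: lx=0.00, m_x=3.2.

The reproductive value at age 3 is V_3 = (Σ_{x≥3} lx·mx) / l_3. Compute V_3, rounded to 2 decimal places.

lx·mx for x ≥ 3: 0.81, 0.282, 0 → sum = 1.092
V_3 = 1.092 / l_3 = 1.092 / 0.18 = 6.066667… → 6.07

6.07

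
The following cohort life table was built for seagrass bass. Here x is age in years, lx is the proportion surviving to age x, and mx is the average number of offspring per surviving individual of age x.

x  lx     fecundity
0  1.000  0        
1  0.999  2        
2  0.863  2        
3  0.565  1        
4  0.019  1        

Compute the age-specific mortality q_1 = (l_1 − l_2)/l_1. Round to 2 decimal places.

q_1 = (l_1 − l_2) / l_1 = (0.999 − 0.863) / 0.999
     = 0.136 / 0.999 = 0.136136… → 0.14

0.14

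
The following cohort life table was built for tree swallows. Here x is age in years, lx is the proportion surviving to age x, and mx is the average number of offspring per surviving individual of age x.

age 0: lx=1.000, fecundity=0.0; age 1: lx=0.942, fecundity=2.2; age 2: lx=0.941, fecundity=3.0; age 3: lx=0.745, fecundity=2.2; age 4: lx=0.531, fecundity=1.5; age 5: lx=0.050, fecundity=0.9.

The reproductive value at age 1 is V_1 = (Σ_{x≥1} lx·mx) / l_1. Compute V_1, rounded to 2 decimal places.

7.83

lx·mx for x ≥ 1: 2.0724, 2.823, 1.639, 0.7965, 0.045 → sum = 7.3759
V_1 = 7.3759 / l_1 = 7.3759 / 0.942 = 7.830042… → 7.83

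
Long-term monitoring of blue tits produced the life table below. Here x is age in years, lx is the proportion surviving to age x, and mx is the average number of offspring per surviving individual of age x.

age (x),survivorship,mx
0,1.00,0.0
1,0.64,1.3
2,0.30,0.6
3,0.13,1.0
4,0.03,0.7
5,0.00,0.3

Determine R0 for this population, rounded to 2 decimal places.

1.16

lx·mx by age: 0, 0.832, 0.18, 0.13, 0.021, 0
R0 = Σ lx·mx = 1.163 → 1.16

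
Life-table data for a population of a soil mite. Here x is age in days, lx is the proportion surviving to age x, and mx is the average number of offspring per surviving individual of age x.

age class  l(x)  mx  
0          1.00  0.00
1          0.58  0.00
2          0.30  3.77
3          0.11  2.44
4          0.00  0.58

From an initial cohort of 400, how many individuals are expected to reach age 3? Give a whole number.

Expected survivors = N0 · l_3 = 400 × 0.11 = 44 → 44

44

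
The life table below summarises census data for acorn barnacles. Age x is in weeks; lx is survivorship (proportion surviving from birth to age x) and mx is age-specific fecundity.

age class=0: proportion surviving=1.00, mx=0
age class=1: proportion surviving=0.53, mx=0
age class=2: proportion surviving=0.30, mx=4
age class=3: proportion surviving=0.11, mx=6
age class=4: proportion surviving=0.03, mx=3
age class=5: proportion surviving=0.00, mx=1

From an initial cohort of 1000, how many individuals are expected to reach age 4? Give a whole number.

Expected survivors = N0 · l_4 = 1000 × 0.03 = 30 → 30

30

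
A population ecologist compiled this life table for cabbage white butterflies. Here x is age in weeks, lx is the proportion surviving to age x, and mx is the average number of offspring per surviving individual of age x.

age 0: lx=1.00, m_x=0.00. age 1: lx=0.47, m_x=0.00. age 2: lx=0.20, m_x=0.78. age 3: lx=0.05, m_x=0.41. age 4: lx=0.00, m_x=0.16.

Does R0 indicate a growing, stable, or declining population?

declining

R0 = Σ lx·mx = 0 + 0 + 0.156 + 0.0205 + 0 = 0.1765
R0 < 1, so the population is declining.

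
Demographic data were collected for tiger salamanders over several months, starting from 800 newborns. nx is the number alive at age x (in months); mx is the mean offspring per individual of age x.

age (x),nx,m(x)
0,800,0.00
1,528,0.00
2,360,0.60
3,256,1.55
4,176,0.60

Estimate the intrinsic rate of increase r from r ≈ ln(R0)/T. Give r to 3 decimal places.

lx = nx/n0 = nx/800: 1, 0.66, 0.45, 0.32, 0.22
R0 = Σ lx·mx = 0 + 0 + 0.27 + 0.496 + 0.132 = 0.898
Σ x·lx·mx = 2.556; T = 2.556/0.898 = 2.84633…
r ≈ ln(R0)/T = ln(0.898)/2.84633… = -0.0378… → -0.038

-0.038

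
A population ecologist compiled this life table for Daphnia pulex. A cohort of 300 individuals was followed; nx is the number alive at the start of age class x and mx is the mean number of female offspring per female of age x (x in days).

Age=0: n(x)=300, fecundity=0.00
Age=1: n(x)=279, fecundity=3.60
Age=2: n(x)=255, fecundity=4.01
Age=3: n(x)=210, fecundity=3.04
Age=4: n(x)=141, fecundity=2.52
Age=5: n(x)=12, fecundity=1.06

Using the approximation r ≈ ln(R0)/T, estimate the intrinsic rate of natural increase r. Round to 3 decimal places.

lx = nx/n0 = nx/300: 1, 0.93, 0.85, 0.7, 0.47, 0.04
R0 = Σ lx·mx = 0 + 3.348 + 3.4085 + 2.128 + 1.1844 + 0.0424 = 10.1113
Σ x·lx·mx = 21.4986; T = 21.4986/10.1113 = 2.1262…
r ≈ ln(R0)/T = ln(10.1113)/2.1262… = 1.08817… → 1.088

1.088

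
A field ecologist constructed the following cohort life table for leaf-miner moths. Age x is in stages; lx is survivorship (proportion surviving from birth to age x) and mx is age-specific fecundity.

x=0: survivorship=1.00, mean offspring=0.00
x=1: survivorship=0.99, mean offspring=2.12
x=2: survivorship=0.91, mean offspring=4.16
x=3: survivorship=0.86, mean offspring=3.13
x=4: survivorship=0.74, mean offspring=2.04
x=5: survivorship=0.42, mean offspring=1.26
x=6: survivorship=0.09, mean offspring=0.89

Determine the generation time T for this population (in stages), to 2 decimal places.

2.52

lx·mx: 0, 2.0988, 3.7856, 2.6918, 1.5096, 0.5292, 0.0801 → R0 = 10.6951
x·lx·mx: 0, 2.0988, 7.5712, 8.0754, 6.0384, 2.646, 0.4806 → Σ = 26.9104
T = 26.9104 / 10.6951 = 2.516143… → 2.52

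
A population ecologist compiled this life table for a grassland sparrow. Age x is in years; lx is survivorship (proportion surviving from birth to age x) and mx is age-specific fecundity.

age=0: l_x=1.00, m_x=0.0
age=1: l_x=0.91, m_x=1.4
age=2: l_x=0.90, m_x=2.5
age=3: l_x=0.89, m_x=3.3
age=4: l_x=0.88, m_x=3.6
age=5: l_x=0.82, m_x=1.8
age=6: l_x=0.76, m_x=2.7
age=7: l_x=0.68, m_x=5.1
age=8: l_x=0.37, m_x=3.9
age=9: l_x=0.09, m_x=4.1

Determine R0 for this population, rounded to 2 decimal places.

lx·mx by age: 0, 1.274, 2.25, 2.937, 3.168, 1.476, 2.052, 3.468, 1.443, 0.369
R0 = Σ lx·mx = 18.437 → 18.44

18.44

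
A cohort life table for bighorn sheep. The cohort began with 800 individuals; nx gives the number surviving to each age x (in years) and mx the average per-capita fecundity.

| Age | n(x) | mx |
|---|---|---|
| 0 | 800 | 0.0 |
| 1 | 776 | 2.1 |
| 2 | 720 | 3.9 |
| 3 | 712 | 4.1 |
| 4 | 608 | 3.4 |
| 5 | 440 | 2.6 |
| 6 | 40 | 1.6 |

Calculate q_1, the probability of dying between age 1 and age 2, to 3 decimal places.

0.072

lx = nx/n0 = nx/800: 1, 0.97, 0.9, 0.89, 0.76, 0.55, 0.05
q_1 = (l_1 − l_2) / l_1 = (0.97 − 0.9) / 0.97
     = 0.07 / 0.97 = 0.072165… → 0.072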